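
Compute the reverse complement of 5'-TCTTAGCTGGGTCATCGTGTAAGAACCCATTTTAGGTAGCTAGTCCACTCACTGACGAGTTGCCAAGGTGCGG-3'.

Reading the sequence 3'→5' and pairing each base (A↔T, G↔C) gives the reverse complement directly.

5'-CCGCACCTTGGCAACTCGTCAGTGAGTGGACTAGCTACCTAAAATGGGTTCTTACACGATGACCCAGCTAAGA-3'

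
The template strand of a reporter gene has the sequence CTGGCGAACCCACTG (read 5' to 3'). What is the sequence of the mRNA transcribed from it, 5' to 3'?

RNA polymerase reads the template 3'→5' and synthesizes mRNA 5'→3' by base-pairing (A→U, T→A, G↔C). The complement of the template is GACCGCTTGGGTGAC; antiparallel, so 5'→3' the coding strand is CAGTGGGTTCGCCAG. Replace T with U for the mRNA.

5'-CAGUGGGUUCGCCAG-3'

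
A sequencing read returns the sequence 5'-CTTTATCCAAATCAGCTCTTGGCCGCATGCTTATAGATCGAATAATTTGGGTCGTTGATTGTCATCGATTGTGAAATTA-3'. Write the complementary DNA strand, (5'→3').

The complement of CTTTATCCAAATCAGCTCTTGGCCGCATGCTTATAGATCGAATAATTTGGGTCGTTGATTGTCATCGATTGTGAAATTA is GAAATAGGTTTAGTCGAGAACCGGCGTACGAATATCTAGCTTATTAAACCCAGCAACTAACAGTAGCTAACACTTTAAT (A↔T, G↔C). DNA strands are antiparallel, so the complementary strand runs 3'→5'; reversing gives the 5'→3' form.

5'-TAATTTCACAATCGATGACAATCAACGACCCAAATTATTCGATCTATAAGCATGCGGCCAAGAGCTGATTTGGATAAAG-3'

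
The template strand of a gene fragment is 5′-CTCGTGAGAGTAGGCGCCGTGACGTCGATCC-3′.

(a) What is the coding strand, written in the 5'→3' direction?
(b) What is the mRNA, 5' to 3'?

(a) 5′-GGATCGACGTCACGGCGCCTACTCTCACGAG-3′
(b) 5'-GGAUCGACGUCACGGCGCCUACUCUCACGAG-3'

(a) The coding strand is the reverse complement of the template: complement GAGCACTCTCATCCGCGGCACTGCAGCTAGG, then reverse.
(b) mRNA has the coding-strand sequence with T→U.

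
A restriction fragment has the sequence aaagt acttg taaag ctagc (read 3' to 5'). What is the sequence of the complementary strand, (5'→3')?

5'-TTTCATGAACATTTCGATCG-3'

The strand is given 3'→5', so its complement runs 5'→3' in the same left-to-right order: pair each base A↔T, G↔C.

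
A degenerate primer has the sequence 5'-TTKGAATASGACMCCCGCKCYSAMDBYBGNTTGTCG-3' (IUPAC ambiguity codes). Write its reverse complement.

5'-CGACAANCVRVHKTSRGMGCGGGKGTCSTATTCMAA-3'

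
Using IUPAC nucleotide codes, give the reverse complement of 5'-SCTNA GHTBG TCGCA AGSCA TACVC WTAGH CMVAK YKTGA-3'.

Standard pairs A↔T, G↔C; ambiguity codes pair Y↔R, M↔K, W↔W, S↔S, B↔V, H↔D, N↔N. Complement (SGANTCDAVCAGCGTTCSGTATGBGWATCDGKBTMRMACT), then reverse for 5'→3'.

5′-TCAMRMTBKGDCTAWGBGTATGSCTTGCGACVADCTNAGS-3′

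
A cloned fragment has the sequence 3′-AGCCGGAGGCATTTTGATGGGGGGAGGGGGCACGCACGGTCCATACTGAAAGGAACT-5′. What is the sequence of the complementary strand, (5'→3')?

5'-TCGGCCTCCGTAAAACTACCCCCCTCCCCCGTGCGTGCCAGGTATGACTTTCCTTGA-3'

The strand is given 3'→5', so its complement runs 5'→3' in the same left-to-right order: pair each base A↔T, G↔C.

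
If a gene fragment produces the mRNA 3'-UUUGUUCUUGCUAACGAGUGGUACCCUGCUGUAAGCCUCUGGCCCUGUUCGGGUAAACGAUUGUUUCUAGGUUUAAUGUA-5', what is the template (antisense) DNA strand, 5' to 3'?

5'-AAACAAGAACGATTGCTCACCATGGGACGACATTCGGAGACCGGGACAAGCCCATTTGCTAACAAAGATCCAAATTACAT-3'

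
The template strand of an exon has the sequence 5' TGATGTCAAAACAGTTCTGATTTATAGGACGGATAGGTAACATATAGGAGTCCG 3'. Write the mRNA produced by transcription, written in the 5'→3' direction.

The mRNA has the sequence of the coding strand (reverse complement of the template) with T→U. Reverse complement of TGATGTCAAAACAGTTCTGATTTATAGGACGGATAGGTAACATATAGGAGTCCG is CGGACTCCTATATGTTACCTATCCGTCCTATAAATCAGAACTGTTTTGACATCA; then T→U.

5'-CGGACUCCUAUAUGUUACCUAUCCGUCCUAUAAAUCAGAACUGUUUUGACAUCA-3'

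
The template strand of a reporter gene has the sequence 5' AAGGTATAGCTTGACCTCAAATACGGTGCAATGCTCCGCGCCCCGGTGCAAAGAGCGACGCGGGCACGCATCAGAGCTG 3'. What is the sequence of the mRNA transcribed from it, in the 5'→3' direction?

RNA polymerase reads the template 3'→5' and synthesizes mRNA 5'→3' by base-pairing (A→U, T→A, G↔C). The complement of the template is TTCCATATCGAACTGGAGTTTATGCCACGTTACGAGGCGCGGGGCCACGTTTCTCGCTGCGCCCGTGCGTAGTCTCGAC; antiparallel, so 5'→3' the coding strand is CAGCTCTGATGCGTGCCCGCGTCGCTCTTTGCACCGGGGCGCGGAGCATTGCACCGTATTTGAGGTCAAGCTATACCTT. Replace T with U for the mRNA.

5'-CAGCUCUGAUGCGUGCCCGCGUCGCUCUUUGCACCGGGGCGCGGAGCAUUGCACCGUAUUUGAGGUCAAGCUAUACCUU-3'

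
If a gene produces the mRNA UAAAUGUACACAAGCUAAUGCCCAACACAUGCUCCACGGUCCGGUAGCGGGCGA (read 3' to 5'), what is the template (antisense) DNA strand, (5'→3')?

5'-ATTTACATGTGTTCGATTACGGGTTGTGTACGAGGTGCCAGGCCATCGCCCGCT-3'

Written 5'→3' the mRNA is AGCGGGCGAUGGCCUGGCACCUCGUACACAACCCGUAAUCGAACACAUGUAAAU, so the coding DNA strand is AGCGGGCGATGGCCTGGCACCTCGTACACAACCCGTAATCGAACACATGTAAAT. The template is its reverse complement.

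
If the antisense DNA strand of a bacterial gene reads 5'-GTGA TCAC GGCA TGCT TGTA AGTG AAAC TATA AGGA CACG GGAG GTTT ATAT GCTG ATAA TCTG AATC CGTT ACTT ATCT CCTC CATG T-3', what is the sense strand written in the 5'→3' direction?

5′-ACATGGAGGAGATAAGTAACGGATTCAGATTATCAGCATATAAACCTCCCGTGTCCTTATAGTTTCACTTACAAGCATGCCGTGATCAC-3′

The coding strand is complementary and antiparallel to the template: take the complement (A↔T, G↔C) and reverse.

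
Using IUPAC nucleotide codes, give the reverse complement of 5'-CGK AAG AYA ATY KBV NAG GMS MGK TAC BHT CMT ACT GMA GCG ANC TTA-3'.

Standard pairs A↔T, G↔C; ambiguity codes pair Y↔R, M↔K, S↔S, B↔V, H↔D, N↔N. Complement (GCMTTCTRTTARMVBNTCCKSKCMATGVDAGKATGACKTCGCTNGAAT), then reverse for 5'→3'.

5'-TAAGNTCGCTKCAGTAKGADVGTAMCKSKCCTNBVMRATTRTCTTMCG-3'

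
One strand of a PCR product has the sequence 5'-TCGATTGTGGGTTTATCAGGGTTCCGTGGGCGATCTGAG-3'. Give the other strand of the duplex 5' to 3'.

5'-CTCAGATCGCCCACGGAACCCTGATAAACCCACAATCGA-3'

Pairing A↔T and G↔C gives AGCTAACACCCAAATAGTCCCAAGGCACCCGCTAGACTC, running 3'→5'. Reverse for the 5'→3' convention.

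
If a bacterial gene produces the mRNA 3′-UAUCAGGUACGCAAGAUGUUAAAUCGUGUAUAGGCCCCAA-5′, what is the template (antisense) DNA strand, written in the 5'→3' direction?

5'-ATAGTCCATGCGTTCTACAATTTAGCACATATCCGGGGTT-3'

Written 5'→3' the mRNA is AACCCCGGAUAUGUGCUAAAUUGUAGAACGCAUGGACUAU, so the coding DNA strand is AACCCCGGATATGTGCTAAATTGTAGAACGCATGGACTAT. The template is its reverse complement.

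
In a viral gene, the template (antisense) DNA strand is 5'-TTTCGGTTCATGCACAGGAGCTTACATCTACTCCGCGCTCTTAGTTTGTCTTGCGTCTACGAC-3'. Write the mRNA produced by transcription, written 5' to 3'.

5'-GUCGUAGACGCAAGACAAACUAAGAGCGCGGAGUAGAUGUAAGCUCCUGUGCAUGAACCGAAA-3'

RNA polymerase reads the template 3'→5' and synthesizes mRNA 5'→3' by base-pairing (A→U, T→A, G↔C). The complement of the template is AAAGCCAAGTACGTGTCCTCGAATGTAGATGAGGCGCGAGAATCAAACAGAACGCAGATGCTG; antiparallel, so 5'→3' the coding strand is GTCGTAGACGCAAGACAAACTAAGAGCGCGGAGTAGATGTAAGCTCCTGTGCATGAACCGAAA. Replace T with U for the mRNA.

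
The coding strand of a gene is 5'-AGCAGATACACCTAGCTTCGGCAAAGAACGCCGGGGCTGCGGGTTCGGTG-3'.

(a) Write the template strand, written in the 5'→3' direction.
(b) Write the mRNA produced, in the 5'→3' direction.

(a) 5'-CACCGAACCCGCAGCCCCGGCGTTCTTTGCCGAAGCTAGGTGTATCTGCT-3'
(b) 5'-AGCAGAUACACCUAGCUUCGGCAAAGAACGCCGGGGCUGCGGGUUCGGUG-3'

(a) The template strand is the reverse complement of the coding strand: complement TCGTCTATGTGGATCGAAGCCGTTTCTTGCGGCCCCGACGCCCAAGCCAC, then reverse.
(b) mRNA matches the coding strand with T→U.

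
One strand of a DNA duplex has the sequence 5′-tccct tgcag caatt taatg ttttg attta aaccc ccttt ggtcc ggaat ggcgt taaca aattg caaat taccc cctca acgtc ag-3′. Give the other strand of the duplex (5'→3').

Pairing A↔T and G↔C gives AGGGAACGTCGTTAAATTACAAAACTAAATTTGGGGGAAACCAGGCCTTACCGCAATTGTTTAACGTTTAATGGGGGAGTTGCAGTC, running 3'→5'. Reverse for the 5'→3' convention.

5′-CTGACGTTGAGGGGGTAATTTGCAATTTGTTAACGCCATTCCGGACCAAAGGGGGTTTAAATCAAAACATTAAATTGCTGCAAGGGA-3′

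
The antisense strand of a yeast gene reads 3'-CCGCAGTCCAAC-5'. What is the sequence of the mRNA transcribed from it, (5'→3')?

5'-GGCGUCAGGUUG-3'

Reading the template 3'→5' as shown, RNA polymerase pairs each base (A→U, T→A, G↔C) to build mRNA 5'→3' directly.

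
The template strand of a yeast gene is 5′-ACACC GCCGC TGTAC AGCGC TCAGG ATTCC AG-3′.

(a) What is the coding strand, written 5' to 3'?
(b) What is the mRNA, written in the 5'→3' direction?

(a) The coding strand is the reverse complement of the template: complement TGTGGCGGCGACATGTCGCGAGTCCTAAGGTC, then reverse.
(b) mRNA has the coding-strand sequence with T→U.

(a) 5′-CTGGAATCCTGAGCGCTGTACAGCGGCGGTGT-3′
(b) 5'-CUGGAAUCCUGAGCGCUGUACAGCGGCGGUGU-3'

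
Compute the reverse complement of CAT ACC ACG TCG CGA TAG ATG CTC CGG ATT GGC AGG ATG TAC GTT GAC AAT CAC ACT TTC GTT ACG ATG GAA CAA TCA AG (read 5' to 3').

5'-CTTGATTGTTCCATCGTAACGAAAGTGTGATTGTCAACGTACATCCTGCCAATCCGGAGCATCTATCGCGACGTGGTATG-3'

Complement each base (A↔T, G↔C): GTATGGTGCAGCGCTATCTACGAGGCCTAACCGTCCTACATGCAACTGTTAGTGTGAAAGCAATGCTACCTTGTTAGTTC. Then reverse.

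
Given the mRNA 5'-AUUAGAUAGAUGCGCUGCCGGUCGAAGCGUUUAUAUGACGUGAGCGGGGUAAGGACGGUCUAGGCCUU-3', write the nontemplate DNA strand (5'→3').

5'-ATTAGATAGATGCGCTGCCGGTCGAAGCGTTTATATGACGTGAGCGGGGTAAGGACGGTCTAGGCCTT-3'

The coding DNA strand has the same 5'→3' sequence as the mRNA with U replaced by T.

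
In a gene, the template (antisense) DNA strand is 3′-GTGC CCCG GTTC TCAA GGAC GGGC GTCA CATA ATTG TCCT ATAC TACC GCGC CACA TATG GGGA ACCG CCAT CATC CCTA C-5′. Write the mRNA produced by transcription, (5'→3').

Reading the template 3'→5' as shown, RNA polymerase pairs each base (A→U, T→A, G↔C) to build mRNA 5'→3' directly.

5'-CACGGGGCCAAGAGUUCCUGCCCGCAGUGUAUUAACAGGAUAUGAUGGCGCGGUGUAUACCCCUUGGCGGUAGUAGGGAUG-3'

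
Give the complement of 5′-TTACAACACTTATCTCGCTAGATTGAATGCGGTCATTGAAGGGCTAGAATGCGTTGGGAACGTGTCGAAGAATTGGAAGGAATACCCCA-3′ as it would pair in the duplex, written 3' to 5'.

3'-AATGTTGTGAATAGAGCGATCTAACTTACGCCAGTAACTTCCCGATCTTACGCAACCCTTGCACAGCTTCTTAACCTTCCTTATGGGGT-5'

Base-pairing A↔T, G↔C gives the complement. The complementary strand is antiparallel, so paired with a 5'→3' strand it runs 3'→5'.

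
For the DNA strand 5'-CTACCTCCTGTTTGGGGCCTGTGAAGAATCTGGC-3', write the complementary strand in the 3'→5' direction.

Base-pairing A↔T, G↔C gives the complement. The complementary strand is antiparallel, so paired with a 5'→3' strand it runs 3'→5'.

3'-GATGGAGGACAAACCCCGGACACTTCTTAGACCG-5'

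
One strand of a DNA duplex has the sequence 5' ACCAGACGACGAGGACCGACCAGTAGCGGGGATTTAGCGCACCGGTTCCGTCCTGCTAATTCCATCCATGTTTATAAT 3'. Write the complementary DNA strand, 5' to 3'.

5'-ATTATAAACATGGATGGAATTAGCAGGACGGAACCGGTGCGCTAAATCCCCGCTACTGGTCGGTCCTCGTCGTCTGGT-3'

Pairing A↔T and G↔C gives TGGTCTGCTGCTCCTGGCTGGTCATCGCCCCTAAATCGCGTGGCCAAGGCAGGACGATTAAGGTAGGTACAAATATTA, running 3'→5'. Reverse for the 5'→3' convention.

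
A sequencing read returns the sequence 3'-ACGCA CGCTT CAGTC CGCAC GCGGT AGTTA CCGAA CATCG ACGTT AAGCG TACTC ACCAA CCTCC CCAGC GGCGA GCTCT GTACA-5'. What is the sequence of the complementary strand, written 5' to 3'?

The strand is given 3'→5', so its complement runs 5'→3' in the same left-to-right order: pair each base A↔T, G↔C.

5′-TGCGTGCGAAGTCAGGCGTGCGCCATCAATGGCTTGTAGCTGCAATTCGCATGAGTGGTTGGAGGGGTCGCCGCTCGAGACATGT-3′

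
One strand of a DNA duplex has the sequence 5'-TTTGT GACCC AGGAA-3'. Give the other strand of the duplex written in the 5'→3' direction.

5'-TTCCTGGGTCACAAA-3'

The complement of TTTGTGACCCAGGAA is AAACACTGGGTCCTT (A↔T, G↔C). DNA strands are antiparallel, so the complementary strand runs 3'→5'; reversing gives the 5'→3' form.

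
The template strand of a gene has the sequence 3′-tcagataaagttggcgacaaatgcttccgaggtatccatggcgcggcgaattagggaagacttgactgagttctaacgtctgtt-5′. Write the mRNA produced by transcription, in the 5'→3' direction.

5'-AGUCUAUUUCAACCGCUGUUUACGAAGGCUCCAUAGGUACCGCGCCGCUUAAUCCCUUCUGAACUGACUCAAGAUUGCAGACAA-3'

Reading the template 3'→5' as shown, RNA polymerase pairs each base (A→U, T→A, G↔C) to build mRNA 5'→3' directly.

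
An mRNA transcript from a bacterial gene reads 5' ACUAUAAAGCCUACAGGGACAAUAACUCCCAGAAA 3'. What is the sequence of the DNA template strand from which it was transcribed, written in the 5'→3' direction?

5′-TTTCTGGGAGTTATTGTCCCTGTAGGCTTTATAGT-3′

Replace U with T to get the coding DNA strand: ACTATAAAGCCTACAGGGACAATAACTCCCAGAAA. The template strand is its reverse complement (complement TGATATTTCGGATGTCCCTGTTATTGAGGGTCTTT, then reverse).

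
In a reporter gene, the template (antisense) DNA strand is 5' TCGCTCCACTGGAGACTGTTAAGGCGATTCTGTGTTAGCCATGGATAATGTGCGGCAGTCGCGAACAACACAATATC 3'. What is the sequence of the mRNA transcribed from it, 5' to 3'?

The mRNA has the sequence of the coding strand (reverse complement of the template) with T→U. Reverse complement of TCGCTCCACTGGAGACTGTTAAGGCGATTCTGTGTTAGCCATGGATAATGTGCGGCAGTCGCGAACAACACAATATC is GATATTGTGTTGTTCGCGACTGCCGCACATTATCCATGGCTAACACAGAATCGCCTTAACAGTCTCCAGTGGAGCGA; then T→U.

5′-GAUAUUGUGUUGUUCGCGACUGCCGCACAUUAUCCAUGGCUAACACAGAAUCGCCUUAACAGUCUCCAGUGGAGCGA-3′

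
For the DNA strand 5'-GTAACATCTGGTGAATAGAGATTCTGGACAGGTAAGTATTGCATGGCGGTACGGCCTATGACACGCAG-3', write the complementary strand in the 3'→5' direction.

Base-pairing A↔T, G↔C gives the complement. The complementary strand is antiparallel, so paired with a 5'→3' strand it runs 3'→5'.

3′-CATTGTAGACCACTTATCTCTAAGACCTGTCCATTCATAACGTACCGCCATGCCGGATACTGTGCGTC-5′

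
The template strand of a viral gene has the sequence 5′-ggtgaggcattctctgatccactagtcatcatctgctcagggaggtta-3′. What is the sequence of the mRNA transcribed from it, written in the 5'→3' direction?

5'-UAACCUCCCUGAGCAGAUGAUGACUAGUGGAUCAGAGAAUGCCUCACC-3'

The mRNA has the sequence of the coding strand (reverse complement of the template) with T→U. Reverse complement of GGTGAGGCATTCTCTGATCCACTAGTCATCATCTGCTCAGGGAGGTTA is TAACCTCCCTGAGCAGATGATGACTAGTGGATCAGAGAATGCCTCACC; then T→U.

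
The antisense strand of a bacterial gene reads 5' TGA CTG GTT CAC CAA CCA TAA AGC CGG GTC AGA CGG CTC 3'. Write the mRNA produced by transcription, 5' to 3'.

5'-GAGCCGUCUGACCCGGCUUUAUGGUUGGUGAACCAGUCA-3'

RNA polymerase reads the template 3'→5' and synthesizes mRNA 5'→3' by base-pairing (A→U, T→A, G↔C). The complement of the template is ACTGACCAAGTGGTTGGTATTTCGGCCCAGTCTGCCGAG; antiparallel, so 5'→3' the coding strand is GAGCCGTCTGACCCGGCTTTATGGTTGGTGAACCAGTCA. Replace T with U for the mRNA.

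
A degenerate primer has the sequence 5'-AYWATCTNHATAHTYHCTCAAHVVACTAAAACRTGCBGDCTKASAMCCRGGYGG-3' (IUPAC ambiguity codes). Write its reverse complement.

Standard pairs A↔T, G↔C; ambiguity codes pair R↔Y, M↔K, W↔W, S↔S, B↔V, D↔H, N↔N. Complement (TRWTAGANDTATDARDGAGTTDBBTGATTTTGYACGVCHGAMTSTKGGYCCRCC), then reverse for 5'→3'.

5'-CCRCCYGGKTSTMAGHCVGCAYGTTTTAGTBBDTTGAGDRADTATDNAGATWRT-3'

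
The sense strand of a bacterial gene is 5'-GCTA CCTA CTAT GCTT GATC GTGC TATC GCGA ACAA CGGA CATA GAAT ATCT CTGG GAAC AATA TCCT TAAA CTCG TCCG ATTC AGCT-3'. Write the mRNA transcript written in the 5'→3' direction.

mRNA has the coding-strand sequence with U in place of T.

5'-GCUACCUACUAUGCUUGAUCGUGCUAUCGCGAACAACGGACAUAGAAUAUCUCUGGGAACAAUAUCCUUAAACUCGUCCGAUUCAGCU-3'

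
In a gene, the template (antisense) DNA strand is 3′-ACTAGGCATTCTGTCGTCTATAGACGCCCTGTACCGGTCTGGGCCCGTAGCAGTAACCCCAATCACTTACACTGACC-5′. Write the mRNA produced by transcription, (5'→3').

Reading the template 3'→5' as shown, RNA polymerase pairs each base (A→U, T→A, G↔C) to build mRNA 5'→3' directly.

5'-UGAUCCGUAAGACAGCAGAUAUCUGCGGGACAUGGCCAGACCCGGGCAUCGUCAUUGGGGUUAGUGAAUGUGACUGG-3'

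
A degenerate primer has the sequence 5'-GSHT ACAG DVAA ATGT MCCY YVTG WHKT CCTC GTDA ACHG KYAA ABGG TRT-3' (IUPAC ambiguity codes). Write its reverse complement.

5'-AYACCVTTTRMCDGTTHACGAGGAMDWCABRRGGKACATTTBHCTGTADSC-3'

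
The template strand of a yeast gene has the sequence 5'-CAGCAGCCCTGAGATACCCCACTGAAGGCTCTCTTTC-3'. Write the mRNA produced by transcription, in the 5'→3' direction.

The mRNA has the sequence of the coding strand (reverse complement of the template) with T→U. Reverse complement of CAGCAGCCCTGAGATACCCCACTGAAGGCTCTCTTTC is GAAAGAGAGCCTTCAGTGGGGTATCTCAGGGCTGCTG; then T→U.

5'-GAAAGAGAGCCUUCAGUGGGGUAUCUCAGGGCUGCUG-3'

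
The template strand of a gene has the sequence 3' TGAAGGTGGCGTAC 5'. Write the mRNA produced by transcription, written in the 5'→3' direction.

Reading the template 3'→5' as shown, RNA polymerase pairs each base (A→U, T→A, G↔C) to build mRNA 5'→3' directly.

5'-ACUUCCACCGCAUG-3'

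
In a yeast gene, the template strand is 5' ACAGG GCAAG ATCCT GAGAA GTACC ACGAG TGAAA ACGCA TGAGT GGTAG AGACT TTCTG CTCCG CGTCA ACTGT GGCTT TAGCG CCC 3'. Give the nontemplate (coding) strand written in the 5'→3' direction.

5'-GGGCGCTAAAGCCACAGTTGACGCGGAGCAGAAAGTCTCTACCACTCATGCGTTTTCACTCGTGGTACTTCTCAGGATCTTGCCCTGT-3'

The coding strand is complementary and antiparallel to the template: take the complement (A↔T, G↔C) and reverse.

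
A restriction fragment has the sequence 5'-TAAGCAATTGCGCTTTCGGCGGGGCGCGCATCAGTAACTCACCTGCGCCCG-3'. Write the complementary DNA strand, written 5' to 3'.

5'-CGGGCGCAGGTGAGTTACTGATGCGCGCCCCGCCGAAAGCGCAATTGCTTA-3'

The complement of TAAGCAATTGCGCTTTCGGCGGGGCGCGCATCAGTAACTCACCTGCGCCCG is ATTCGTTAACGCGAAAGCCGCCCCGCGCGTAGTCATTGAGTGGACGCGGGC (A↔T, G↔C). DNA strands are antiparallel, so the complementary strand runs 3'→5'; reversing gives the 5'→3' form.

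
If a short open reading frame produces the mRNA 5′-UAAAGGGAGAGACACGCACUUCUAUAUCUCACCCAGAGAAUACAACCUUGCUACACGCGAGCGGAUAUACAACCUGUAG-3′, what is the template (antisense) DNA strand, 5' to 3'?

5'-CTACAGGTTGTATATCCGCTCGCGTGTAGCAAGGTTGTATTCTCTGGGTGAGATATAGAAGTGCGTGTCTCTCCCTTTA-3'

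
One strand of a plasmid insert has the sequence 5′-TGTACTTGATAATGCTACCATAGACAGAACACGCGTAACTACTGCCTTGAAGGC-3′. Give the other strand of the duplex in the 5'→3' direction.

5'-GCCTTCAAGGCAGTAGTTACGCGTGTTCTGTCTATGGTAGCATTATCAAGTACA-3'

Pairing A↔T and G↔C gives ACATGAACTATTACGATGGTATCTGTCTTGTGCGCATTGATGACGGAACTTCCG, running 3'→5'. Reverse for the 5'→3' convention.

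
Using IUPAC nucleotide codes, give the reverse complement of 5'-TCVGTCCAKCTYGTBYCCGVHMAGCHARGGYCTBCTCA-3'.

5'-TGAGVAGRCCYTDGCTKDBCGGRVACRAGMTGGACBGA-3'

Standard pairs A↔T, G↔C; ambiguity codes pair R↔Y, M↔K, B↔V, H↔D. Complement (AGBCAGGTMGARCAVRGGCBDKTCGDTYCCRGAVGAGT), then reverse for 5'→3'.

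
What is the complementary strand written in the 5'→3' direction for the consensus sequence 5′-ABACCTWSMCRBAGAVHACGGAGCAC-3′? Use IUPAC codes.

Standard pairs A↔T, G↔C; ambiguity codes pair R↔Y, M↔K, W↔W, S↔S, B↔V, H↔D. Complement (TVTGGAWSKGYVTCTBDTGCCTCGTG), then reverse for 5'→3'.

5'-GTGCTCCGTDBTCTVYGKSWAGGTVT-3'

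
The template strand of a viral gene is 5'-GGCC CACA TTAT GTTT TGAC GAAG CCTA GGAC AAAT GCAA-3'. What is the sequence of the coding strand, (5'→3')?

5′-TTGCATTTGTCCTAGGCTTCGTCAAAACATAATGTGGGCC-3′

The coding strand is complementary and antiparallel to the template: take the complement (A↔T, G↔C) and reverse.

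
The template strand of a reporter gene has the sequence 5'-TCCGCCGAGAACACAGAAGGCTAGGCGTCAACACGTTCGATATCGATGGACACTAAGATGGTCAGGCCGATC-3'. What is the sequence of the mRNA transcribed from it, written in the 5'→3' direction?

The mRNA has the sequence of the coding strand (reverse complement of the template) with T→U. Reverse complement of TCCGCCGAGAACACAGAAGGCTAGGCGTCAACACGTTCGATATCGATGGACACTAAGATGGTCAGGCCGATC is GATCGGCCTGACCATCTTAGTGTCCATCGATATCGAACGTGTTGACGCCTAGCCTTCTGTGTTCTCGGCGGA; then T→U.

5′-GAUCGGCCUGACCAUCUUAGUGUCCAUCGAUAUCGAACGUGUUGACGCCUAGCCUUCUGUGUUCUCGGCGGA-3′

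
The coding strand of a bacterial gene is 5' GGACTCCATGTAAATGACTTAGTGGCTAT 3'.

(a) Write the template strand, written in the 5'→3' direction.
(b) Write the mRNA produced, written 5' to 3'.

(a) 5'-ATAGCCACTAAGTCATTTACATGGAGTCC-3'
(b) 5'-GGACUCCAUGUAAAUGACUUAGUGGCUAU-3'

(a) The template strand is the reverse complement of the coding strand: complement CCTGAGGTACATTTACTGAATCACCGATA, then reverse.
(b) mRNA matches the coding strand with T→U.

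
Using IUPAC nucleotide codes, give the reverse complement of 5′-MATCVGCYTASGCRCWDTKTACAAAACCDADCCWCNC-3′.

Standard pairs A↔T, G↔C; ambiguity codes pair R↔Y, M↔K, W↔W, S↔S, D↔H, V↔B, N↔N. Complement (KTAGBCGRATSCGYGWHAMATGTTTTGGHTHGGWGNG), then reverse for 5'→3'.

5'-GNGWGGHTHGGTTTTGTAMAHWGYGCSTARGCBGATK-3'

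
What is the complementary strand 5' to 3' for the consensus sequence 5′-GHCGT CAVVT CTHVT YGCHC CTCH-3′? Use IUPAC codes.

5′-DGAGGDGCRABDAGABBTGACGDC-3′

Standard pairs A↔T, G↔C; ambiguity codes pair Y↔R, H↔D, V↔B. Complement (CDGCAGTBBAGADBARCGDGGAGD), then reverse for 5'→3'.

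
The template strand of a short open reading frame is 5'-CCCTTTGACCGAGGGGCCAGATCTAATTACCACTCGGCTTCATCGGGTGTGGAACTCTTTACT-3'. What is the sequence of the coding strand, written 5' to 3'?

The coding strand is complementary and antiparallel to the template: take the complement (A↔T, G↔C) and reverse.

5′-AGTAAAGAGTTCCACACCCGATGAAGCCGAGTGGTAATTAGATCTGGCCCCTCGGTCAAAGGG-3′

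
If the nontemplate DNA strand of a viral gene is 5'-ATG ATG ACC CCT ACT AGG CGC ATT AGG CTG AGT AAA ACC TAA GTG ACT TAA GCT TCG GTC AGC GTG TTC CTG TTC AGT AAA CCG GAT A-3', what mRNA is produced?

The mRNA is synthesized from the template strand, so it matches the coding strand with T replaced by U.

5'-AUGAUGACCCCUACUAGGCGCAUUAGGCUGAGUAAAACCUAAGUGACUUAAGCUUCGGUCAGCGUGUUCCUGUUCAGUAAACCGGAUA-3'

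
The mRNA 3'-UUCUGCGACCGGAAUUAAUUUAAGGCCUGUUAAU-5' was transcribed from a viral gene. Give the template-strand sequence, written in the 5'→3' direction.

5'-AAGACGCTGGCCTTAATTAAATTCCGGACAATTA-3'

Written 5'→3' the mRNA is UAAUUGUCCGGAAUUUAAUUAAGGCCAGCGUCUU, so the coding DNA strand is TAATTGTCCGGAATTTAATTAAGGCCAGCGTCTT. The template is its reverse complement.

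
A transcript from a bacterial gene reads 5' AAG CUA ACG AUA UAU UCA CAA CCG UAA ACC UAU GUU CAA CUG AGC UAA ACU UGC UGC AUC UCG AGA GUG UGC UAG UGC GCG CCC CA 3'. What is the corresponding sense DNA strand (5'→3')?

The coding DNA strand has the same 5'→3' sequence as the mRNA with U replaced by T.

5′-AAGCTAACGATATATTCACAACCGTAAACCTATGTTCAACTGAGCTAAACTTGCTGCATCTCGAGAGTGTGCTAGTGCGCGCCCCA-3′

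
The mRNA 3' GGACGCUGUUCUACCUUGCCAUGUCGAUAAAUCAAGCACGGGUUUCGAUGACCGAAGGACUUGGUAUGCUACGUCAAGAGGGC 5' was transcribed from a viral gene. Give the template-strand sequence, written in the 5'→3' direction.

5'-CCTGCGACAAGATGGAACGGTACAGCTATTTAGTTCGTGCCCAAAGCTACTGGCTTCCTGAACCATACGATGCAGTTCTCCCG-3'

Written 5'→3' the mRNA is CGGGAGAACUGCAUCGUAUGGUUCAGGAAGCCAGUAGCUUUGGGCACGAACUAAAUAGCUGUACCGUUCCAUCUUGUCGCAGG, so the coding DNA strand is CGGGAGAACTGCATCGTATGGTTCAGGAAGCCAGTAGCTTTGGGCACGAACTAAATAGCTGTACCGTTCCATCTTGTCGCAGG. The template is its reverse complement.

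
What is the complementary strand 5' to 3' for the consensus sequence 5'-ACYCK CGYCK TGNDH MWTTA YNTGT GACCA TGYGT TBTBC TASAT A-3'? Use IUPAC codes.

5'-TATSTAGVAVAACRCATGGTCACANRTAAWKDHNCAMGRCGMGRGT-3'

Standard pairs A↔T, G↔C; ambiguity codes pair Y↔R, M↔K, W↔W, S↔S, B↔V, D↔H, N↔N. Complement (TGRGMGCRGMACNHDKWAATRNACACTGGTACRCAAVAVGATSTAT), then reverse for 5'→3'.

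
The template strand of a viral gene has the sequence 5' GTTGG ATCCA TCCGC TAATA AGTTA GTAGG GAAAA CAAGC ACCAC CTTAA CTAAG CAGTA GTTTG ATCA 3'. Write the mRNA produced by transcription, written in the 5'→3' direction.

5'-UGAUCAAACUACUGCUUAGUUAAGGUGGUGCUUGUUUUCCCUACUAACUUAUUAGCGGAUGGAUCCAAC-3'

The mRNA has the sequence of the coding strand (reverse complement of the template) with T→U. Reverse complement of GTTGGATCCATCCGCTAATAAGTTAGTAGGGAAAACAAGCACCACCTTAACTAAGCAGTAGTTTGATCA is TGATCAAACTACTGCTTAGTTAAGGTGGTGCTTGTTTTCCCTACTAACTTATTAGCGGATGGATCCAAC; then T→U.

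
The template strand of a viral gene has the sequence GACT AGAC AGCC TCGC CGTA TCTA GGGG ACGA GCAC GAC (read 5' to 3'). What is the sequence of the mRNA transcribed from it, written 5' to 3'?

5′-GUCGUGCUCGUCCCCUAGAUACGGCGAGGCUGUCUAGUC-3′

The mRNA has the sequence of the coding strand (reverse complement of the template) with T→U. Reverse complement of GACTAGACAGCCTCGCCGTATCTAGGGGACGAGCACGAC is GTCGTGCTCGTCCCCTAGATACGGCGAGGCTGTCTAGTC; then T→U.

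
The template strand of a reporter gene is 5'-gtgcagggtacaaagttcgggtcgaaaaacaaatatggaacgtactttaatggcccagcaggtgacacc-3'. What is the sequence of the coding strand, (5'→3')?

The coding strand is complementary and antiparallel to the template: take the complement (A↔T, G↔C) and reverse.

5'-GGTGTCACCTGCTGGGCCATTAAAGTACGTTCCATATTTGTTTTTCGACCCGAACTTTGTACCCTGCAC-3'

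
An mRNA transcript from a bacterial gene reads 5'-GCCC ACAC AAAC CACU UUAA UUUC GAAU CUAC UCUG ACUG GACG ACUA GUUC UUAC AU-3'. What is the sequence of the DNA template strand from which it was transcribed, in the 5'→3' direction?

5'-ATGTAAGAACTAGTCGTCCAGTCAGAGTAGATTCGAAATTAAAGTGGTTTGTGTGGGC-3'

Replace U with T to get the coding DNA strand: GCCCACACAAACCACTTTAATTTCGAATCTACTCTGACTGGACGACTAGTTCTTACAT. The template strand is its reverse complement (complement CGGGTGTGTTTGGTGAAATTAAAGCTTAGATGAGACTGACCTGCTGATCAAGAATGTA, then reverse).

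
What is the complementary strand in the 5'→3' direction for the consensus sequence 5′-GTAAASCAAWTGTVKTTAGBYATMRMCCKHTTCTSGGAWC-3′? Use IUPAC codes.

5'-GWTCCSAGAADMGGKYKATRVCTAAMBACAWTTGSTTTAC-3'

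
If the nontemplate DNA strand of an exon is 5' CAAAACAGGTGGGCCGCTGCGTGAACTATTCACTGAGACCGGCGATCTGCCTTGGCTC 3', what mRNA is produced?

5'-CAAAACAGGUGGGCCGCUGCGUGAACUAUUCACUGAGACCGGCGAUCUGCCUUGGCUC-3'

The mRNA is synthesized from the template strand, so it matches the coding strand with T replaced by U.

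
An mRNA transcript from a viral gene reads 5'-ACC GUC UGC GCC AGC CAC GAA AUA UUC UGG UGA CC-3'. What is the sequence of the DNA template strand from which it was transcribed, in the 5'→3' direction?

5'-GGTCACCAGAATATTTCGTGGCTGGCGCAGACGGT-3'

Replace U with T to get the coding DNA strand: ACCGTCTGCGCCAGCCACGAAATATTCTGGTGACC. The template strand is its reverse complement (complement TGGCAGACGCGGTCGGTGCTTTATAAGACCACTGG, then reverse).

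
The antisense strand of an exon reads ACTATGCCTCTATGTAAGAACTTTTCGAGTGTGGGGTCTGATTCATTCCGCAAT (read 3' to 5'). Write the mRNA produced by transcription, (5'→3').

5'-UGAUACGGAGAUACAUUCUUGAAAAGCUCACACCCCAGACUAAGUAAGGCGUUA-3'

Reading the template 3'→5' as shown, RNA polymerase pairs each base (A→U, T→A, G↔C) to build mRNA 5'→3' directly.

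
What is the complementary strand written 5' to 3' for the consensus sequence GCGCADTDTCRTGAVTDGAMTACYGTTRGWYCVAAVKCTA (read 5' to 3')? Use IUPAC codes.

Standard pairs A↔T, G↔C; ambiguity codes pair R↔Y, M↔K, W↔W, D↔H, V↔B. Complement (CGCGTHAHAGYACTBAHCTKATGRCAAYCWRGBTTBMGAT), then reverse for 5'→3'.

5'-TAGMBTTBGRWCYAACRGTAKTCHABTCAYGAHAHTGCGC-3'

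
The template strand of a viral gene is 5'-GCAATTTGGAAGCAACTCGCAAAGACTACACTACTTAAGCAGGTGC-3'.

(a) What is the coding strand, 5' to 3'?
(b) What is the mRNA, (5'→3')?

(a) The coding strand is the reverse complement of the template: complement CGTTAAACCTTCGTTGAGCGTTTCTGATGTGATGAATTCGTCCACG, then reverse.
(b) mRNA has the coding-strand sequence with T→U.

(a) 5'-GCACCTGCTTAAGTAGTGTAGTCTTTGCGAGTTGCTTCCAAATTGC-3'
(b) 5'-GCACCUGCUUAAGUAGUGUAGUCUUUGCGAGUUGCUUCCAAAUUGC-3'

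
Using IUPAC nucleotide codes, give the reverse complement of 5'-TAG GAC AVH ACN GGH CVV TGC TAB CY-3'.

5'-RGVTAGCABBGDCCNGTDBTGTCCTA-3'

Standard pairs A↔T, G↔C; ambiguity codes pair Y↔R, B↔V, H↔D, N↔N. Complement (ATCCTGTBDTGNCCDGBBACGATVGR), then reverse for 5'→3'.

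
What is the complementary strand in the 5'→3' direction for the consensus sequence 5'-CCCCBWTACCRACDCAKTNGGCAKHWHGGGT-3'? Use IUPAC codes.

Standard pairs A↔T, G↔C; ambiguity codes pair R↔Y, K↔M, W↔W, B↔V, D↔H, N↔N. Complement (GGGGVWATGGYTGHGTMANCCGTMDWDCCCA), then reverse for 5'→3'.

5'-ACCCDWDMTGCCNAMTGHGTYGGTAWVGGGG-3'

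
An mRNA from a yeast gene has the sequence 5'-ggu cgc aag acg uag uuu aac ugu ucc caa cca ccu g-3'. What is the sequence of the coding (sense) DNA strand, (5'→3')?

5'-GGTCGCAAGACGTAGTTTAACTGTTCCCAACCACCTG-3'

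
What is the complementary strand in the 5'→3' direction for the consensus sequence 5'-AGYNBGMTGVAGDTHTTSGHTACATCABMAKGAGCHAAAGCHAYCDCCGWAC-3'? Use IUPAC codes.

Standard pairs A↔T, G↔C; ambiguity codes pair Y↔R, M↔K, W↔W, S↔S, B↔V, D↔H, N↔N. Complement (TCRNVCKACBTCHADAASCDATGTAGTVKTMCTCGDTTTCGDTRGHGGCWTG), then reverse for 5'→3'.

5'-GTWCGGHGRTDGCTTTDGCTCMTKVTGATGTADCSAADAHCTBCAKCVNRCT-3'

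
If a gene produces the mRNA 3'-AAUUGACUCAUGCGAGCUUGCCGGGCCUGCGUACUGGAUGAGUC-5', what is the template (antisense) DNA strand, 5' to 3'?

5'-TTAACTGAGTACGCTCGAACGGCCCGGACGCATGACCTACTCAG-3'

Written 5'→3' the mRNA is CUGAGUAGGUCAUGCGUCCGGGCCGUUCGAGCGUACUCAGUUAA, so the coding DNA strand is CTGAGTAGGTCATGCGTCCGGGCCGTTCGAGCGTACTCAGTTAA. The template is its reverse complement.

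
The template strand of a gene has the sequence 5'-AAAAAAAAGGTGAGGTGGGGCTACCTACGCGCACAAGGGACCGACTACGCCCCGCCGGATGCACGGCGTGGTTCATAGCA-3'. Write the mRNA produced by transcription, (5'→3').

The mRNA has the sequence of the coding strand (reverse complement of the template) with T→U. Reverse complement of AAAAAAAAGGTGAGGTGGGGCTACCTACGCGCACAAGGGACCGACTACGCCCCGCCGGATGCACGGCGTGGTTCATAGCA is TGCTATGAACCACGCCGTGCATCCGGCGGGGCGTAGTCGGTCCCTTGTGCGCGTAGGTAGCCCCACCTCACCTTTTTTTT; then T→U.

5'-UGCUAUGAACCACGCCGUGCAUCCGGCGGGGCGUAGUCGGUCCCUUGUGCGCGUAGGUAGCCCCACCUCACCUUUUUUUU-3'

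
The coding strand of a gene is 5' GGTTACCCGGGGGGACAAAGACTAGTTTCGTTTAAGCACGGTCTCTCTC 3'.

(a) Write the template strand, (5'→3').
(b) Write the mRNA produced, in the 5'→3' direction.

(a) The template strand is the reverse complement of the coding strand: complement CCAATGGGCCCCCCTGTTTCTGATCAAAGCAAATTCGTGCCAGAGAGAG, then reverse.
(b) mRNA matches the coding strand with T→U.

(a) 5'-GAGAGAGACCGTGCTTAAACGAAACTAGTCTTTGTCCCCCCGGGTAACC-3'
(b) 5'-GGUUACCCGGGGGGACAAAGACUAGUUUCGUUUAAGCACGGUCUCUCUC-3'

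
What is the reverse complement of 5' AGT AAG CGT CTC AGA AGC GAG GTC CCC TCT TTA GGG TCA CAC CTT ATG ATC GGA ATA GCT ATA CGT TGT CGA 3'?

5'-TCGACAACGTATAGCTATTCCGATCATAAGGTGTGACCCTAAAGAGGGGACCTCGCTTCTGAGACGCTTACT-3'

Complement each base (A↔T, G↔C): TCATTCGCAGAGTCTTCGCTCCAGGGGAGAAATCCCAGTGTGGAATACTAGCCTTATCGATATGCAACAGCT. Then reverse.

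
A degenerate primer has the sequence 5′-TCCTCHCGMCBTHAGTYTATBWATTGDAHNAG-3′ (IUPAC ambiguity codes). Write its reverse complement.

5'-CTNDTHCAATWVATARACTDAVGKCGDGAGGA-3'

Standard pairs A↔T, G↔C; ambiguity codes pair Y↔R, M↔K, W↔W, B↔V, D↔H, N↔N. Complement (AGGAGDGCKGVADTCARATAVWTAACHTDNTC), then reverse for 5'→3'.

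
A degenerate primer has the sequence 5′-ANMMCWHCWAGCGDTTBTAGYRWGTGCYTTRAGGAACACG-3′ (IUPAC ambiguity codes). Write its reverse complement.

5'-CGTGTTCCTYAARGCACWYRCTAVAAHCGCTWGDWGKKNT-3'

Standard pairs A↔T, G↔C; ambiguity codes pair R↔Y, M↔K, W↔W, B↔V, D↔H, N↔N. Complement (TNKKGWDGWTCGCHAAVATCRYWCACGRAAYTCCTTGTGC), then reverse for 5'→3'.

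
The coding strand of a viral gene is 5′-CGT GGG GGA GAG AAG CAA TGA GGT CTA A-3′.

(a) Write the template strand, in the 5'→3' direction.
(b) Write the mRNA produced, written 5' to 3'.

(a) The template strand is the reverse complement of the coding strand: complement GCACCCCCTCTCTTCGTTACTCCAGATT, then reverse.
(b) mRNA matches the coding strand with T→U.

(a) 5'-TTAGACCTCATTGCTTCTCTCCCCCACG-3'
(b) 5'-CGUGGGGGAGAGAAGCAAUGAGGUCUAA-3'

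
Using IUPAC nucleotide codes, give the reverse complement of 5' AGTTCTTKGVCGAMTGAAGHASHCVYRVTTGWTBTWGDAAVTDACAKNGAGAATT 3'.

Standard pairs A↔T, G↔C; ambiguity codes pair R↔Y, M↔K, W↔W, S↔S, B↔V, D↔H, N↔N. Complement (TCAAGAAMCBGCTKACTTCDTSDGBRYBAACWAVAWCHTTBAHTGTMNCTCTTAA), then reverse for 5'→3'.

5'-AATTCTCNMTGTHABTTHCWAVAWCAABYRBGDSTDCTTCAKTCGBCMAAGAACT-3'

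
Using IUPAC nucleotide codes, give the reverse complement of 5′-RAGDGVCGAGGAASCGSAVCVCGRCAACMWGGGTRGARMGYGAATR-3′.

5'-YATTCRCKYTCYACCCWKGTTGYCGBGBTSCGSTTCCTCGBCHCTY-3'

Standard pairs A↔T, G↔C; ambiguity codes pair R↔Y, M↔K, W↔W, S↔S, D↔H, V↔B. Complement (YTCHCBGCTCCTTSGCSTBGBGCYGTTGKWCCCAYCTYKCRCTTAY), then reverse for 5'→3'.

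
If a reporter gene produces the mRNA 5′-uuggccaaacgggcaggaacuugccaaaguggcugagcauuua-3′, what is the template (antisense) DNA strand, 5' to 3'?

Replace U with T to get the coding DNA strand: TTGGCCAAACGGGCAGGAACTTGCCAAAGTGGCTGAGCATTTA. The template strand is its reverse complement (complement AACCGGTTTGCCCGTCCTTGAACGGTTTCACCGACTCGTAAAT, then reverse).

5'-TAAATGCTCAGCCACTTTGGCAAGTTCCTGCCCGTTTGGCCAA-3'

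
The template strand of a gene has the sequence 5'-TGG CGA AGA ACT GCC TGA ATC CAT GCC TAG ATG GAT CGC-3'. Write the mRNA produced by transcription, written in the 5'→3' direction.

5'-GCGAUCCAUCUAGGCAUGGAUUCAGGCAGUUCUUCGCCA-3'

The mRNA has the sequence of the coding strand (reverse complement of the template) with T→U. Reverse complement of TGGCGAAGAACTGCCTGAATCCATGCCTAGATGGATCGC is GCGATCCATCTAGGCATGGATTCAGGCAGTTCTTCGCCA; then T→U.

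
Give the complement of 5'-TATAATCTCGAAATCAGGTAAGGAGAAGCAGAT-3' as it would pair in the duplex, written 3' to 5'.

3'-ATATTAGAGCTTTAGTCCATTCCTCTTCGTCTA-5'

Base-pairing A↔T, G↔C gives the complement. The complementary strand is antiparallel, so paired with a 5'→3' strand it runs 3'→5'.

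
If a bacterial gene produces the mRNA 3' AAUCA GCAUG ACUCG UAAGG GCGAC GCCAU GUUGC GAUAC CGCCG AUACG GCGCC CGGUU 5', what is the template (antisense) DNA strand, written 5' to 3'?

Written 5'→3' the mRNA is UUGGCCCGCGGCAUAGCCGCCAUAGCGUUGUACCGCAGCGGGAAUGCUCAGUACGACUAA, so the coding DNA strand is TTGGCCCGCGGCATAGCCGCCATAGCGTTGTACCGCAGCGGGAATGCTCAGTACGACTAA. The template is its reverse complement.

5'-TTAGTCGTACTGAGCATTCCCGCTGCGGTACAACGCTATGGCGGCTATGCCGCGGGCCAA-3'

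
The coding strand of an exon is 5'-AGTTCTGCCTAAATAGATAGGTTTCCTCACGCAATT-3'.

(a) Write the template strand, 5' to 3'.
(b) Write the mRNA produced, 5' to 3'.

(a) 5'-AATTGCGTGAGGAAACCTATCTATTTAGGCAGAACT-3'
(b) 5′-AGUUCUGCCUAAAUAGAUAGGUUUCCUCACGCAAUU-3′

(a) The template strand is the reverse complement of the coding strand: complement TCAAGACGGATTTATCTATCCAAAGGAGTGCGTTAA, then reverse.
(b) mRNA matches the coding strand with T→U.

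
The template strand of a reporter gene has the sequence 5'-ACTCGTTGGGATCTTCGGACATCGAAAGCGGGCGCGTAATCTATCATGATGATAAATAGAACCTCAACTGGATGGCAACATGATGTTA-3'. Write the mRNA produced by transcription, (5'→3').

5′-UAACAUCAUGUUGCCAUCCAGUUGAGGUUCUAUUUAUCAUCAUGAUAGAUUACGCGCCCGCUUUCGAUGUCCGAAGAUCCCAACGAGU-3′

RNA polymerase reads the template 3'→5' and synthesizes mRNA 5'→3' by base-pairing (A→U, T→A, G↔C). The complement of the template is TGAGCAACCCTAGAAGCCTGTAGCTTTCGCCCGCGCATTAGATAGTACTACTATTTATCTTGGAGTTGACCTACCGTTGTACTACAAT; antiparallel, so 5'→3' the coding strand is TAACATCATGTTGCCATCCAGTTGAGGTTCTATTTATCATCATGATAGATTACGCGCCCGCTTTCGATGTCCGAAGATCCCAACGAGT. Replace T with U for the mRNA.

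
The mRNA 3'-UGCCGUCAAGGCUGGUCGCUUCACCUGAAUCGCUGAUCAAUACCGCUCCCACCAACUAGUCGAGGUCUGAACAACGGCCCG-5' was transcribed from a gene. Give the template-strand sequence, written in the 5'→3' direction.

Written 5'→3' the mRNA is GCCCGGCAACAAGUCUGGAGCUGAUCAACCACCCUCGCCAUAACUAGUCGCUAAGUCCACUUCGCUGGUCGGAACUGCCGU, so the coding DNA strand is GCCCGGCAACAAGTCTGGAGCTGATCAACCACCCTCGCCATAACTAGTCGCTAAGTCCACTTCGCTGGTCGGAACTGCCGT. The template is its reverse complement.

5'-ACGGCAGTTCCGACCAGCGAAGTGGACTTAGCGACTAGTTATGGCGAGGGTGGTTGATCAGCTCCAGACTTGTTGCCGGGC-3'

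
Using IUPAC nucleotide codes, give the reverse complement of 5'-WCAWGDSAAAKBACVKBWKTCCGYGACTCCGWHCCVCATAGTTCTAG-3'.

Standard pairs A↔T, G↔C; ambiguity codes pair Y↔R, K↔M, W↔W, S↔S, B↔V, D↔H. Complement (WGTWCHSTTTMVTGBMVWMAGGCRCTGAGGCWDGGBGTATCAAGATC), then reverse for 5'→3'.

5′-CTAGAACTATGBGGDWCGGAGTCRCGGAMWVMBGTVMTTTSHCWTGW-3′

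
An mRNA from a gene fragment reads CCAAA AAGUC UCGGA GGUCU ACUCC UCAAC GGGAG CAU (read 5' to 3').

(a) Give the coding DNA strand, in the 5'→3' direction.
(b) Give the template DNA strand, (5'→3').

(a) 5′-CCAAAAAGTCTCGGAGGTCTACTCCTCAACGGGAGCAT-3′
(b) 5'-ATGCTCCCGTTGAGGAGTAGACCTCCGAGACTTTTTGG-3'

(a) The coding strand matches the mRNA with U→T.
(b) The template strand is the reverse complement of the coding strand.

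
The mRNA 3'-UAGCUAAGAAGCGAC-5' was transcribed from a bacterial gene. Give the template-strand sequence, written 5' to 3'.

Written 5'→3' the mRNA is CAGCGAAGAAUCGAU, so the coding DNA strand is CAGCGAAGAATCGAT. The template is its reverse complement.

5'-ATCGATTCTTCGCTG-3'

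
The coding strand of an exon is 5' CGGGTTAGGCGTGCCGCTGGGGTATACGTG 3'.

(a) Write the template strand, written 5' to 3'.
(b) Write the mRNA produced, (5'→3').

(a) 5'-CACGTATACCCCAGCGGCACGCCTAACCCG-3'
(b) 5′-CGGGUUAGGCGUGCCGCUGGGGUAUACGUG-3′

(a) The template strand is the reverse complement of the coding strand: complement GCCCAATCCGCACGGCGACCCCATATGCAC, then reverse.
(b) mRNA matches the coding strand with T→U.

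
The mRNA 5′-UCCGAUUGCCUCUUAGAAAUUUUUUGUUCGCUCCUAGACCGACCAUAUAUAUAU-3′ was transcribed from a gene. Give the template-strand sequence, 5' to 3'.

5'-ATATATATATGGTCGGTCTAGGAGCGAACAAAAAATTTCTAAGAGGCAATCGGA-3'

Replace U with T to get the coding DNA strand: TCCGATTGCCTCTTAGAAATTTTTTGTTCGCTCCTAGACCGACCATATATATAT. The template strand is its reverse complement (complement AGGCTAACGGAGAATCTTTAAAAAACAAGCGAGGATCTGGCTGGTATATATATA, then reverse).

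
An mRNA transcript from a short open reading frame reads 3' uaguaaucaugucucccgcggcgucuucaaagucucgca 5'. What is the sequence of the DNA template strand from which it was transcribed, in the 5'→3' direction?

Written 5'→3' the mRNA is ACGCUCUGAAACUUCUGCGGCGCCCUCUGUACUAAUGAU, so the coding DNA strand is ACGCTCTGAAACTTCTGCGGCGCCCTCTGTACTAATGAT. The template is its reverse complement.

5'-ATCATTAGTACAGAGGGCGCCGCAGAAGTTTCAGAGCGT-3'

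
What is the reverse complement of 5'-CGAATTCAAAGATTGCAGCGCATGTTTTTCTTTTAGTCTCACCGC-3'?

5'-GCGGTGAGACTAAAAGAAAAACATGCGCTGCAATCTTTGAATTCG-3'

Complement each base (A↔T, G↔C): GCTTAAGTTTCTAACGTCGCGTACAAAAAGAAAATCAGAGTGGCG. Then reverse.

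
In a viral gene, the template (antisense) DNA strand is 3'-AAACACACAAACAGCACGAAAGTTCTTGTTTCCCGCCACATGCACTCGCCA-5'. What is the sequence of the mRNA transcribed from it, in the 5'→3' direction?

Reading the template 3'→5' as shown, RNA polymerase pairs each base (A→U, T→A, G↔C) to build mRNA 5'→3' directly.

5'-UUUGUGUGUUUGUCGUGCUUUCAAGAACAAAGGGCGGUGUACGUGAGCGGU-3'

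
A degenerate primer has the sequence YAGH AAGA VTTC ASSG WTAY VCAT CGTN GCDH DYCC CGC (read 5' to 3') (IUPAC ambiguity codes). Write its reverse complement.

5'-GCGGGRHDHGCNACGATGBRTAWCSSTGAABTCTTDCTR-3'

Standard pairs A↔T, G↔C; ambiguity codes pair Y↔R, W↔W, S↔S, D↔H, V↔B, N↔N. Complement (RTCDTTCTBAAGTSSCWATRBGTAGCANCGHDHRGGGCG), then reverse for 5'→3'.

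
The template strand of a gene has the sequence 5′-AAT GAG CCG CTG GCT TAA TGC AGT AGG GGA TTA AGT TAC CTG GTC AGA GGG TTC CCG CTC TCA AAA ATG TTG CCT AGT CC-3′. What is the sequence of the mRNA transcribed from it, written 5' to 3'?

RNA polymerase reads the template 3'→5' and synthesizes mRNA 5'→3' by base-pairing (A→U, T→A, G↔C). The complement of the template is TTACTCGGCGACCGAATTACGTCATCCCCTAATTCAATGGACCAGTCTCCCAAGGGCGAGAGTTTTTACAACGGATCAGG; antiparallel, so 5'→3' the coding strand is GGACTAGGCAACATTTTTGAGAGCGGGAACCCTCTGACCAGGTAACTTAATCCCCTACTGCATTAAGCCAGCGGCTCATT. Replace T with U for the mRNA.

5′-GGACUAGGCAACAUUUUUGAGAGCGGGAACCCUCUGACCAGGUAACUUAAUCCCCUACUGCAUUAAGCCAGCGGCUCAUU-3′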